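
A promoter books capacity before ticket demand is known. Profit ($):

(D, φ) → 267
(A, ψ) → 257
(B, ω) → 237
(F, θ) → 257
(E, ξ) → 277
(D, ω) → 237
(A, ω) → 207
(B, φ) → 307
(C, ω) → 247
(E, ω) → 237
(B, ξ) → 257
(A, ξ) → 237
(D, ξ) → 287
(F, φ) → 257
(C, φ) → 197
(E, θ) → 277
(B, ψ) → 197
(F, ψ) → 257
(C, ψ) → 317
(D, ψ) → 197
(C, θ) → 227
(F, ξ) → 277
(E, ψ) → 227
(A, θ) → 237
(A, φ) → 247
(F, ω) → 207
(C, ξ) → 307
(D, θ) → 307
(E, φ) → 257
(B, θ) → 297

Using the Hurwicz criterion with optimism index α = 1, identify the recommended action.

A: 1·257 + 0·207 = 257
B: 1·307 + 0·197 = 307
C: 1·317 + 0·197 = 317
D: 1·307 + 0·197 = 307
E: 1·277 + 0·227 = 277
F: 1·277 + 0·207 = 277
Highest Hurwicz score = 317 → C.

C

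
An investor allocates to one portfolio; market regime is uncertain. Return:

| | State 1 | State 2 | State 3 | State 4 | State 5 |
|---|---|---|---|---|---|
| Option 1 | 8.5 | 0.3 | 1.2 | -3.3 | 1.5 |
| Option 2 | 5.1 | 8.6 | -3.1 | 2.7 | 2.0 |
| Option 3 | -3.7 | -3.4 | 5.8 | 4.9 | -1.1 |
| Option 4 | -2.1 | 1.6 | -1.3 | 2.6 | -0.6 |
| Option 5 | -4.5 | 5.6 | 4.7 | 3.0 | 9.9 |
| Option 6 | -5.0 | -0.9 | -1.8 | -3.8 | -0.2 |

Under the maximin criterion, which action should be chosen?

Option 4

Row minima: Option 1=-3.3, Option 2=-3.1, Option 3=-3.7, Option 4=-2.1, Option 5=-4.5, Option 6=-5.0
Best worst-case = -2.1 → Option 4.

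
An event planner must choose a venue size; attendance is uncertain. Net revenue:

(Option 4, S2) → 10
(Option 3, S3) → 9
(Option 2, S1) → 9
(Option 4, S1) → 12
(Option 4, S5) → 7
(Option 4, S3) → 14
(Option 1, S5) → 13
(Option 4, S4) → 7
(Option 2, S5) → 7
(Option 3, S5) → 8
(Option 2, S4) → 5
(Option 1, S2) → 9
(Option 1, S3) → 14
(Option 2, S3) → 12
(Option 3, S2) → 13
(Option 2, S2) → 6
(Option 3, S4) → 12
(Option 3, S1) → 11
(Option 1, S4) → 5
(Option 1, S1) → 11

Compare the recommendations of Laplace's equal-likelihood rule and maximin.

Row averages: Option 1=10.4, Option 2=7.8, Option 3=10.6, Option 4=10
Highest average = 10.6 → Option 3.
Row minima: Option 1=5, Option 2=5, Option 3=8, Option 4=7
Best worst-case = 8 → Option 3.

laplace → Option 3; maximin → Option 3 (agree)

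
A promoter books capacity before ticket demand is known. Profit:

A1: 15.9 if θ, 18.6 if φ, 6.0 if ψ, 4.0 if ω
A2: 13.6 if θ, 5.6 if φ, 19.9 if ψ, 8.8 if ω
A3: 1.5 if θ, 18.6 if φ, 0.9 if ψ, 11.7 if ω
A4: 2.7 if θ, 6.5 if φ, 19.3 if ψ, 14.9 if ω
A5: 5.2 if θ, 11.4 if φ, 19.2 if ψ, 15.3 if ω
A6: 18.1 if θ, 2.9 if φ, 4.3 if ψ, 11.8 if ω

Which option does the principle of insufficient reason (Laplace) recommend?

A5

Row averages: A1=11.125, A2=11.975, A3=8.175, A4=10.85, A5=12.775, A6=9.275
Highest average = 12.775 → A5.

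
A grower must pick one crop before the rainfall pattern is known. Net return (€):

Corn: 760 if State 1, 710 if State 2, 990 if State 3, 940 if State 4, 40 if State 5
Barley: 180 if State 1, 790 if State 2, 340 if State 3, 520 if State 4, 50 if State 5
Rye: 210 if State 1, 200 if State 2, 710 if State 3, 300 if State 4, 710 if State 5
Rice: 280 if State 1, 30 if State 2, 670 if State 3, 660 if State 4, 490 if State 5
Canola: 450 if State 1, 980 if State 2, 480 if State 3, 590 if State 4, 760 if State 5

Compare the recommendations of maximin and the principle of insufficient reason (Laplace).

Row minima: Corn=40, Barley=50, Rye=200, Rice=30, Canola=450
Best worst-case = 450 → Canola.
Row averages: Corn=688, Barley=376, Rye=426, Rice=426, Canola=652
Highest average = 688 → Corn.

maximin → Canola; laplace → Corn (disagree)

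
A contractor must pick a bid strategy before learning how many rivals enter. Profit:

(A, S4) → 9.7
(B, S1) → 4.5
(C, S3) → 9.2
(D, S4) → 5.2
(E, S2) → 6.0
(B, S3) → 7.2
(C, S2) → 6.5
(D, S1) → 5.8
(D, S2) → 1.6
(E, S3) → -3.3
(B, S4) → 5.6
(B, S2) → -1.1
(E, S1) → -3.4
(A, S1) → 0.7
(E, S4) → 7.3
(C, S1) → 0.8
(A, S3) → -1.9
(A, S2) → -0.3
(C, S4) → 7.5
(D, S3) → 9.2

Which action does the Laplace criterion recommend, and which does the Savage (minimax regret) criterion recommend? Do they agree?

laplace → C; minimax regret → D (disagree)

Row averages: A=2.05, B=4.05, C=6, D=5.45, E=1.65
Highest average = 6 → C.
Column bests: S1=5.8, S2=6.5, S3=9.2, S4=9.7.
A regrets: 5.1, 6.8, 11.1, 0.0 → max 11.1
B regrets: 1.3, 7.6, 2.0, 4.1 → max 7.6
C regrets: 5.0, 0.0, 0.0, 2.2 → max 5.0
D regrets: 0.0, 4.9, 0.0, 4.5 → max 4.9
E regrets: 9.2, 0.5, 12.5, 2.4 → max 12.5
Smallest max regret = 4.9 → D.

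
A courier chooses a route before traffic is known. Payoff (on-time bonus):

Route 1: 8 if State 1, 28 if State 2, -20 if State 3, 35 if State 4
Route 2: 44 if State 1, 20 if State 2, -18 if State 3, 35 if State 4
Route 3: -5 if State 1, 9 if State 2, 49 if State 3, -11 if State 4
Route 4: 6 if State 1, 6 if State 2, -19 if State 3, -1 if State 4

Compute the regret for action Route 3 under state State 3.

0

Best payoff under State 3 is 49.
Regret = 49 − 49 = 0.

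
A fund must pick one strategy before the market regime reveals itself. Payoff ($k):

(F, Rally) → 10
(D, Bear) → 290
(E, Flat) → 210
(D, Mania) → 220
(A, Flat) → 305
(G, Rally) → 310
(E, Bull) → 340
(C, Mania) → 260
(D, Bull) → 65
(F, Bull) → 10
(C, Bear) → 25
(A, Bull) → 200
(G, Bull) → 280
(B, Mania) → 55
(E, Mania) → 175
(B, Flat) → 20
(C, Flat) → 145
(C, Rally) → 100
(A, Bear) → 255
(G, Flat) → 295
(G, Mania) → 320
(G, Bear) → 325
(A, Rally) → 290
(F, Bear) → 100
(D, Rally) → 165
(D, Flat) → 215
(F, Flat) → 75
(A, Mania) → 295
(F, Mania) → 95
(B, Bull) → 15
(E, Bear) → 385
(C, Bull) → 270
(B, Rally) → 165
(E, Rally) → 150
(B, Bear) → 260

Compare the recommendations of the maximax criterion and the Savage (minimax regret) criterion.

maximax → E; minimax regret → G (disagree)

Row maxima: A=305, B=260, C=270, D=290, E=385, F=100, G=325
Best best-case = 385 → E.
Column bests: Bear=385, Flat=305, Bull=340, Rally=310, Mania=320.
A regrets: 130, 0, 140, 20, 25 → max 140
B regrets: 125, 285, 325, 145, 265 → max 325
C regrets: 360, 160, 70, 210, 60 → max 360
D regrets: 95, 90, 275, 145, 100 → max 275
E regrets: 0, 95, 0, 160, 145 → max 160
F regrets: 285, 230, 330, 300, 225 → max 330
G regrets: 60, 10, 60, 0, 0 → max 60
Smallest max regret = 60 → G.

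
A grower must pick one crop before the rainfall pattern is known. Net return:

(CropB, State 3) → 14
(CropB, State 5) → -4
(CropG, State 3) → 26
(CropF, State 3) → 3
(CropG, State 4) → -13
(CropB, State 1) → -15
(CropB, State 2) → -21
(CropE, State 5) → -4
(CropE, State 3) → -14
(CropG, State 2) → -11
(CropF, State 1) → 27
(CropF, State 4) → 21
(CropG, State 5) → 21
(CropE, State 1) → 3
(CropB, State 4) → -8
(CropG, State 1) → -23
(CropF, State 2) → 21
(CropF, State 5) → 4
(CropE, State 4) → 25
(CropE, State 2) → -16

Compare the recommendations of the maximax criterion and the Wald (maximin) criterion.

maximax → CropF; maximin → CropF (agree)

Row maxima: CropG=26, CropB=14, CropF=27, CropE=25
Best best-case = 27 → CropF.
Row minima: CropG=-23, CropB=-21, CropF=3, CropE=-16
Best worst-case = 3 → CropF.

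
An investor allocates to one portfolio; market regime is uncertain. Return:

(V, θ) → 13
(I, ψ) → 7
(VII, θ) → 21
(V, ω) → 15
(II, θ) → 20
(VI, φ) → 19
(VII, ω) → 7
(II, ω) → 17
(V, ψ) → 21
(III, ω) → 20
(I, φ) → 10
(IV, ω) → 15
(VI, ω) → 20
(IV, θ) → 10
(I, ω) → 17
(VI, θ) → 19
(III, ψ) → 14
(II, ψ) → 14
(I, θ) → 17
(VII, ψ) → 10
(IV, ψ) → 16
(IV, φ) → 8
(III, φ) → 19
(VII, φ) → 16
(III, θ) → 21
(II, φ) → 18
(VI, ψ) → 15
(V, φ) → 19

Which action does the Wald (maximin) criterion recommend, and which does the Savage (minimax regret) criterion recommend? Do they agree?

Row minima: I=7, II=14, III=14, IV=8, V=13, VI=15, VII=7
Best worst-case = 15 → VI.
Column bests: θ=21, φ=19, ψ=21, ω=20.
I regrets: 4, 9, 14, 3 → max 14
II regrets: 1, 1, 7, 3 → max 7
III regrets: 0, 0, 7, 0 → max 7
IV regrets: 11, 11, 5, 5 → max 11
V regrets: 8, 0, 0, 5 → max 8
VI regrets: 2, 0, 6, 0 → max 6
VII regrets: 0, 3, 11, 13 → max 13
Smallest max regret = 6 → VI.

maximin → VI; minimax regret → VI (agree)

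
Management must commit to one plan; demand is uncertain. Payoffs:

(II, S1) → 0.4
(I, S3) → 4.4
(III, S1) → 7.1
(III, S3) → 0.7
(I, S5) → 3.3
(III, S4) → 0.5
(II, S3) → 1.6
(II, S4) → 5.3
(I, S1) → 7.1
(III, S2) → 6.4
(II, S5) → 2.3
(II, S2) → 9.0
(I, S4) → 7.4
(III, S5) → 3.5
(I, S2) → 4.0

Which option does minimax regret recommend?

Column bests: S1=7.1, S2=9.0, S3=4.4, S4=7.4, S5=3.5.
I regrets: 0.0, 5.0, 0.0, 0.0, 0.2 → max 5.0
II regrets: 6.7, 0.0, 2.8, 2.1, 1.2 → max 6.7
III regrets: 0.0, 2.6, 3.7, 6.9, 0.0 → max 6.9
Smallest max regret = 5.0 → I.

I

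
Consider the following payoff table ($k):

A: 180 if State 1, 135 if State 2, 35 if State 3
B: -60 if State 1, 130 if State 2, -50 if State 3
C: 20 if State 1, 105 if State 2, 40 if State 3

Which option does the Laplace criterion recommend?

A

Row averages: A=350/3, B=20/3, C=55
Highest average = 350/3 → A.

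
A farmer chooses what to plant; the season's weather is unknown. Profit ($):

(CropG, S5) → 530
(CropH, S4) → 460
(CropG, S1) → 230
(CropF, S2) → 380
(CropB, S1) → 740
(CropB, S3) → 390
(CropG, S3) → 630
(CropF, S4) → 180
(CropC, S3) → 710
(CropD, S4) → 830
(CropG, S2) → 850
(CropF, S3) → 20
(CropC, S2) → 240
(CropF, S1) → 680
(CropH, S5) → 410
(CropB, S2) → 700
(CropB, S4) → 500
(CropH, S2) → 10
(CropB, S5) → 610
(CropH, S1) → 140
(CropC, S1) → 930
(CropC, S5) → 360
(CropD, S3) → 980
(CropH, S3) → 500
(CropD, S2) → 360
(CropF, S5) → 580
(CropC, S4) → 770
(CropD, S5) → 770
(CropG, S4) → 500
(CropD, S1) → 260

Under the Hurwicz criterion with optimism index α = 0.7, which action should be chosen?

CropD

CropH: 0.7·500 + 0.3·10 = 353
CropG: 0.7·850 + 0.3·230 = 664
CropB: 0.7·740 + 0.3·390 = 635
CropC: 0.7·930 + 0.3·240 = 723
CropD: 0.7·980 + 0.3·260 = 764
CropF: 0.7·680 + 0.3·20 = 482
Highest Hurwicz score = 764 → CropD.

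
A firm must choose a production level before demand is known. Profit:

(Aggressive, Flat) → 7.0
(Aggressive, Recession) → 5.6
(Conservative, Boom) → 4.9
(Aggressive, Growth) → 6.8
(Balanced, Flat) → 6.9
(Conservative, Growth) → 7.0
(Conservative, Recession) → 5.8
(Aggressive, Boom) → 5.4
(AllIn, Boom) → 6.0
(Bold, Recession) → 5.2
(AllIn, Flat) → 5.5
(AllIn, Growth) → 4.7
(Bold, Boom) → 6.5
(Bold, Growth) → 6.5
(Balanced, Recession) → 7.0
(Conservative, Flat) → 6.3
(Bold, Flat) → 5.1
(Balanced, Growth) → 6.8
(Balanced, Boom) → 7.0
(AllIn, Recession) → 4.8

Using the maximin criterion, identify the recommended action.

Balanced

Row minima: Conservative=4.9, Balanced=6.8, Aggressive=5.4, Bold=5.1, AllIn=4.7
Best worst-case = 6.8 → Balanced.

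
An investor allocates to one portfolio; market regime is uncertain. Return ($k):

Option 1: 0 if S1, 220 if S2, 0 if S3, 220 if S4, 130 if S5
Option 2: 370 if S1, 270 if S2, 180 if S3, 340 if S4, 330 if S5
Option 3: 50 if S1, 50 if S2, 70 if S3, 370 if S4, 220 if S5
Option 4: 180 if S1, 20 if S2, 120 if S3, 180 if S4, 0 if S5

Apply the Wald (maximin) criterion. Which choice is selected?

Option 2

Row minima: Option 1=0, Option 2=180, Option 3=50, Option 4=0
Best worst-case = 180 → Option 2.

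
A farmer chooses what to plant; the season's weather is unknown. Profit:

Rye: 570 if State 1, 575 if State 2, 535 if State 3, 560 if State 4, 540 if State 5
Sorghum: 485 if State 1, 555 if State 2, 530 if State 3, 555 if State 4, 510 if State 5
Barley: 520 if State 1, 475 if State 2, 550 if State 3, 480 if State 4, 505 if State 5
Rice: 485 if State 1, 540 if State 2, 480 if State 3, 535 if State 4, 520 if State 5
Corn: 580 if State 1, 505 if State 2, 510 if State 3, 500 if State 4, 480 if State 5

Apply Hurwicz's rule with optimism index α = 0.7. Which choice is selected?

Rye: 0.7·575 + 0.3·535 = 563
Sorghum: 0.7·555 + 0.3·485 = 534
Barley: 0.7·550 + 0.3·475 = 527.5
Rice: 0.7·540 + 0.3·480 = 522
Corn: 0.7·580 + 0.3·480 = 550
Highest Hurwicz score = 563 → Rye.

Rye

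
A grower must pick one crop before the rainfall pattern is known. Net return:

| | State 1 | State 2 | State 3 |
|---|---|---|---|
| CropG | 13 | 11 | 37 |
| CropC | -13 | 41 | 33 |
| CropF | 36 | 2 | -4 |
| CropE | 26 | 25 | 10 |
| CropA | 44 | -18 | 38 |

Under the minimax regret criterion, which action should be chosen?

Column bests: State 1=44, State 2=41, State 3=38.
CropG regrets: 31, 30, 1 → max 31
CropC regrets: 57, 0, 5 → max 57
CropF regrets: 8, 39, 42 → max 42
CropE regrets: 18, 16, 28 → max 28
CropA regrets: 0, 59, 0 → max 59
Smallest max regret = 28 → CropE.

CropE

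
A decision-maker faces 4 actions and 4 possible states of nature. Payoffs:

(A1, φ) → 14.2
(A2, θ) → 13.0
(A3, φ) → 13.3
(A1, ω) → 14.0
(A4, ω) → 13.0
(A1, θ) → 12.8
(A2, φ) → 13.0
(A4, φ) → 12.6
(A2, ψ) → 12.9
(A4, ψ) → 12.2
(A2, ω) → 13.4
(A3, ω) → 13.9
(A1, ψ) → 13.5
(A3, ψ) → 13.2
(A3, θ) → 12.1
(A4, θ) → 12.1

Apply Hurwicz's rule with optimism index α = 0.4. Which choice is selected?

A1: 0.4·14.2 + 0.6·12.8 = 13.36
A2: 0.4·13.4 + 0.6·12.9 = 13.1
A3: 0.4·13.9 + 0.6·12.1 = 12.82
A4: 0.4·13.0 + 0.6·12.1 = 12.46
Highest Hurwicz score = 13.36 → A1.

A1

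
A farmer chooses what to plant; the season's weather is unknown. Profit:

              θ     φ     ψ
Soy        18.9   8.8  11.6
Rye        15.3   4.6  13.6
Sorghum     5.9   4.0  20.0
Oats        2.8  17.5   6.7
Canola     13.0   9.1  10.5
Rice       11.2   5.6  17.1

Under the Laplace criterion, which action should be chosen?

Row averages: Soy=13.1, Rye=67/6, Sorghum=299/30, Oats=9, Canola=163/15, Rice=11.3
Highest average = 13.1 → Soy.

Soy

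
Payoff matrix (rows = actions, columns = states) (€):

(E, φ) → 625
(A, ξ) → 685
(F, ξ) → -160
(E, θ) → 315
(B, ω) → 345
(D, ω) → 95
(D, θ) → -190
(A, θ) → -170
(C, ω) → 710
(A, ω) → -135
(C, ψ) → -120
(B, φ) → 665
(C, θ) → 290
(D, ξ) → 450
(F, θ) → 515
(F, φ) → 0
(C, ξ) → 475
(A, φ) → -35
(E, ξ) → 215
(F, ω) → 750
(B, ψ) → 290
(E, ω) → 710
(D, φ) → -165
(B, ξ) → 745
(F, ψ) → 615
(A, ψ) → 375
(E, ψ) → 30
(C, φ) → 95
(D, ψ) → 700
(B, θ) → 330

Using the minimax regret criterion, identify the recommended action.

Column bests: θ=515, φ=665, ψ=700, ω=750, ξ=745.
A regrets: 685, 700, 325, 885, 60 → max 885
B regrets: 185, 0, 410, 405, 0 → max 410
C regrets: 225, 570, 820, 40, 270 → max 820
D regrets: 705, 830, 0, 655, 295 → max 830
E regrets: 200, 40, 670, 40, 530 → max 670
F regrets: 0, 665, 85, 0, 905 → max 905
Smallest max regret = 410 → B.

B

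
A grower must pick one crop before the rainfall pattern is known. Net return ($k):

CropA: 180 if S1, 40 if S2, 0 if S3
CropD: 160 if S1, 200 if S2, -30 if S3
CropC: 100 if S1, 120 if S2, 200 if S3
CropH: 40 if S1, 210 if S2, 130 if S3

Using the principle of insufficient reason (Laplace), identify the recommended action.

CropC

Row averages: CropA=220/3, CropD=110, CropC=140, CropH=380/3
Highest average = 140 → CropC.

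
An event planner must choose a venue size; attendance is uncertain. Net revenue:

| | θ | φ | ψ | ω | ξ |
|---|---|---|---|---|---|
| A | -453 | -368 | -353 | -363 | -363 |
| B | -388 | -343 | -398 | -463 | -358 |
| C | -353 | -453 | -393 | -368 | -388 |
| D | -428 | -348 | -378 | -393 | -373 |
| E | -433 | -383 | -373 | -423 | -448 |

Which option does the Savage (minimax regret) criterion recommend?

Column bests: θ=-353, φ=-343, ψ=-353, ω=-363, ξ=-358.
A regrets: 100, 25, 0, 0, 5 → max 100
B regrets: 35, 0, 45, 100, 0 → max 100
C regrets: 0, 110, 40, 5, 30 → max 110
D regrets: 75, 5, 25, 30, 15 → max 75
E regrets: 80, 40, 20, 60, 90 → max 90
Smallest max regret = 75 → D.

D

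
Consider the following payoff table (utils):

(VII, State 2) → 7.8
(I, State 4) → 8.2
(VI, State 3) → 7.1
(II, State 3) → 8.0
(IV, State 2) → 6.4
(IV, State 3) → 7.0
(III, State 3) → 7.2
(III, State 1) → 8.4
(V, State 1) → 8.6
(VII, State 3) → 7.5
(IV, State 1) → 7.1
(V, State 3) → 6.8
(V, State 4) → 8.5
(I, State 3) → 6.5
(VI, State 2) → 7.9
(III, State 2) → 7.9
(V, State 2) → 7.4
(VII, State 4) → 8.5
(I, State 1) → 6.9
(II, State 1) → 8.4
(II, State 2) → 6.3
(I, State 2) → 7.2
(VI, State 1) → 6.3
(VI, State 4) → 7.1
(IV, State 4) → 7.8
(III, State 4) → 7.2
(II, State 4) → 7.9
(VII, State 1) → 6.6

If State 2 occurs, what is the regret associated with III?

0.0

Best payoff under State 2 is 7.9.
Regret = 7.9 − 7.9 = 0.0.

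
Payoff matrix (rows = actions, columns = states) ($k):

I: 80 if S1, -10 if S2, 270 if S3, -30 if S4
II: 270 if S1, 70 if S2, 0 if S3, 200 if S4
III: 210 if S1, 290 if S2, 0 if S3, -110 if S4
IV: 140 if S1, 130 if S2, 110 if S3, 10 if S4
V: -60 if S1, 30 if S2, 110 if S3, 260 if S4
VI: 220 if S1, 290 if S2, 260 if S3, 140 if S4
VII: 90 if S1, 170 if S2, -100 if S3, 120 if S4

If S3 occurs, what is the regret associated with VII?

Best payoff under S3 is 270.
Regret = 270 − (-100) = 370.

370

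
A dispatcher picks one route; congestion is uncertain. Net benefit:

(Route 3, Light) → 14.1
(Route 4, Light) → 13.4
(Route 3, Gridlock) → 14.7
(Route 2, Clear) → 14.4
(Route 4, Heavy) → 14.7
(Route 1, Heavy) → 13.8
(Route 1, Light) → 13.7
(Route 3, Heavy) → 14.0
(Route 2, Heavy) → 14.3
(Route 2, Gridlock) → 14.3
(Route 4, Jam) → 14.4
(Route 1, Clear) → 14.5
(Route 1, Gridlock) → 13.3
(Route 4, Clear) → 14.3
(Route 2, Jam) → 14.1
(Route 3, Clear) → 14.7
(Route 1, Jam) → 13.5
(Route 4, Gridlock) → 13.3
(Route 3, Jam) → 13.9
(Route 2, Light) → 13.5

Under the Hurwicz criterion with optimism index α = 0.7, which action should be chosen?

Route 3

Route 1: 0.7·14.5 + 0.3·13.3 = 14.14
Route 2: 0.7·14.4 + 0.3·13.5 = 14.13
Route 3: 0.7·14.7 + 0.3·13.9 = 14.46
Route 4: 0.7·14.7 + 0.3·13.3 = 14.28
Highest Hurwicz score = 14.46 → Route 3.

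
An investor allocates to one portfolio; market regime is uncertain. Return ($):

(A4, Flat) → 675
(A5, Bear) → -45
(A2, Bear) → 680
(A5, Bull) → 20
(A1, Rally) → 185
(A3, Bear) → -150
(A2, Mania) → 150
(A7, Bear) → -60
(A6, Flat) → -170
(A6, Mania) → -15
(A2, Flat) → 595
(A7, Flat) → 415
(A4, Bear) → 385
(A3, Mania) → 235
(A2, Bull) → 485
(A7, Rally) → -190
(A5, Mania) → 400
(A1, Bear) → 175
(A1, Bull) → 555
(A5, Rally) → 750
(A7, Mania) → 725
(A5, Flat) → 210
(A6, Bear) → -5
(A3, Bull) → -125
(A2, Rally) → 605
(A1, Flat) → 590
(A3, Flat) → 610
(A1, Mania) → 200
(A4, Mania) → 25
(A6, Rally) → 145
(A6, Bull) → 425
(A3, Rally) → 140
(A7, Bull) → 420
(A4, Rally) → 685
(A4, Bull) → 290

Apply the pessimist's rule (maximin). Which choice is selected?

A1

Row minima: A1=175, A2=150, A3=-150, A4=25, A5=-45, A6=-170, A7=-190
Best worst-case = 175 → A1.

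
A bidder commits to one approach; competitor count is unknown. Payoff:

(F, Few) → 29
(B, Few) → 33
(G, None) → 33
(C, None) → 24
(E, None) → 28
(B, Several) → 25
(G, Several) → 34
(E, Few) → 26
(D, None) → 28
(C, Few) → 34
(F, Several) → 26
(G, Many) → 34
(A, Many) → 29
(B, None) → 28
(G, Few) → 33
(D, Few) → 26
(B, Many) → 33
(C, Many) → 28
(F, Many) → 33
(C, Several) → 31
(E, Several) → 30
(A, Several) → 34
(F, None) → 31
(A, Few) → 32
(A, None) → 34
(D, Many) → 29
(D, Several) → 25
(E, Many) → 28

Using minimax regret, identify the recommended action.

G

Column bests: None=34, Few=34, Several=34, Many=34.
A regrets: 0, 2, 0, 5 → max 5
B regrets: 6, 1, 9, 1 → max 9
C regrets: 10, 0, 3, 6 → max 10
D regrets: 6, 8, 9, 5 → max 9
E regrets: 6, 8, 4, 6 → max 8
F regrets: 3, 5, 8, 1 → max 8
G regrets: 1, 1, 0, 0 → max 1
Smallest max regret = 1 → G.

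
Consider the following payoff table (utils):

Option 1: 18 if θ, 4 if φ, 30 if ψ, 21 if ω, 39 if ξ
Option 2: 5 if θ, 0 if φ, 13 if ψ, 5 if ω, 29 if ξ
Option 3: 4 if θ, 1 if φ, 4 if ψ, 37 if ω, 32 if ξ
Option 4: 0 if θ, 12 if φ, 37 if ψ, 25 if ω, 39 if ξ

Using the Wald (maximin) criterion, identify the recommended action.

Row minima: Option 1=4, Option 2=0, Option 3=1, Option 4=0
Best worst-case = 4 → Option 1.

Option 1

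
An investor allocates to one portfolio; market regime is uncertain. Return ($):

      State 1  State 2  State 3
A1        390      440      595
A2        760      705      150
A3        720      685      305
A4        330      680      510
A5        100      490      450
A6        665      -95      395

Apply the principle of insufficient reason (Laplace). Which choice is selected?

A3

Row averages: A1=475, A2=1615/3, A3=570, A4=1520/3, A5=1040/3, A6=965/3
Highest average = 570 → A3.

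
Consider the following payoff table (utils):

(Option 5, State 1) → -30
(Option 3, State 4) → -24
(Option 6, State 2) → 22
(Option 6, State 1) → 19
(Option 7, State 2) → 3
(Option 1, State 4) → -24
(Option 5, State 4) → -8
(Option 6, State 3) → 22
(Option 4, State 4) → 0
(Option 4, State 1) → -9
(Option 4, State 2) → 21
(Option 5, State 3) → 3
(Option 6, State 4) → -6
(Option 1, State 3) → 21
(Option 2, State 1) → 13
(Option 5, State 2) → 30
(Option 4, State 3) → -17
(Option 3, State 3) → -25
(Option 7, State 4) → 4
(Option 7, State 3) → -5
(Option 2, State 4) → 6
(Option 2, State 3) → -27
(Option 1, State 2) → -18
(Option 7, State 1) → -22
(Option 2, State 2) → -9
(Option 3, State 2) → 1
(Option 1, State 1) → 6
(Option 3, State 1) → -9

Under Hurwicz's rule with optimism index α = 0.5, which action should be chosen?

Option 1: 0.5·21 + 0.5·(-24) = -1.5
Option 2: 0.5·13 + 0.5·(-27) = -7
Option 3: 0.5·1 + 0.5·(-25) = -12
Option 4: 0.5·21 + 0.5·(-17) = 2
Option 5: 0.5·30 + 0.5·(-30) = 0
Option 6: 0.5·22 + 0.5·(-6) = 8
Option 7: 0.5·4 + 0.5·(-22) = -9
Highest Hurwicz score = 8 → Option 6.

Option 6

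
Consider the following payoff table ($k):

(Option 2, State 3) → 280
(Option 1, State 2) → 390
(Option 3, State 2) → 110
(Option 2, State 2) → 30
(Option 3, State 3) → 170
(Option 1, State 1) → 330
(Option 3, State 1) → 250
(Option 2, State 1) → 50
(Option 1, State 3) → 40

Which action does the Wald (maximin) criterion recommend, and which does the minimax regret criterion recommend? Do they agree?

maximin → Option 3; minimax regret → Option 1 (disagree)

Row minima: Option 1=40, Option 2=30, Option 3=110
Best worst-case = 110 → Option 3.
Column bests: State 1=330, State 2=390, State 3=280.
Option 1 regrets: 0, 0, 240 → max 240
Option 2 regrets: 280, 360, 0 → max 360
Option 3 regrets: 80, 280, 110 → max 280
Smallest max regret = 240 → Option 1.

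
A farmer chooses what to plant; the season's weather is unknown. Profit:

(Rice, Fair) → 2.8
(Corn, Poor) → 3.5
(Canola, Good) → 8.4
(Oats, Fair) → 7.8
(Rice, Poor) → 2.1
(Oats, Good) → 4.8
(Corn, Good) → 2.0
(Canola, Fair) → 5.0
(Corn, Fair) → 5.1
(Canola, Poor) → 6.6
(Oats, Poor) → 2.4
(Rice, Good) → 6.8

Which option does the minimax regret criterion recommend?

Canola

Column bests: Poor=6.6, Fair=7.8, Good=8.4.
Oats regrets: 4.2, 0.0, 3.6 → max 4.2
Canola regrets: 0.0, 2.8, 0.0 → max 2.8
Rice regrets: 4.5, 5.0, 1.6 → max 5.0
Corn regrets: 3.1, 2.7, 6.4 → max 6.4
Smallest max regret = 2.8 → Canola.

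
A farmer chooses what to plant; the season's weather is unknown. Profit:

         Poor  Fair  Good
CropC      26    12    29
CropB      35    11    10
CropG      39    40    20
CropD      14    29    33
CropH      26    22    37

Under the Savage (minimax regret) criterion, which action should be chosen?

CropG

Column bests: Poor=39, Fair=40, Good=37.
CropC regrets: 13, 28, 8 → max 28
CropB regrets: 4, 29, 27 → max 29
CropG regrets: 0, 0, 17 → max 17
CropD regrets: 25, 11, 4 → max 25
CropH regrets: 13, 18, 0 → max 18
Smallest max regret = 17 → CropG.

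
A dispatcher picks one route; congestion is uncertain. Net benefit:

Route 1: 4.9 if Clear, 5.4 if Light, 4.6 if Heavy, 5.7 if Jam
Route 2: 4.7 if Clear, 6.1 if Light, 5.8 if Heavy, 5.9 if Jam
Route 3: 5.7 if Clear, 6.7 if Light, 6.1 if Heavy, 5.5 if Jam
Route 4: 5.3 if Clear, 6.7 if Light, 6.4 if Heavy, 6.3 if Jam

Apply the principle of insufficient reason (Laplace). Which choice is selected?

Route 4

Row averages: Route 1=5.15, Route 2=5.625, Route 3=6, Route 4=6.175
Highest average = 6.175 → Route 4.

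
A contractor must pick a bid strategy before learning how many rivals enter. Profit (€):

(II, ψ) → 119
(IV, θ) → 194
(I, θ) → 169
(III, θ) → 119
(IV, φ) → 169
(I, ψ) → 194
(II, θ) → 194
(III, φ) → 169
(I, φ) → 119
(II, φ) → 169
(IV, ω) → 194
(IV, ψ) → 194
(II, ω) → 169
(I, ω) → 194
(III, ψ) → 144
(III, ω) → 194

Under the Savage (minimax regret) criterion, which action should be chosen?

IV

Column bests: θ=194, φ=169, ψ=194, ω=194.
I regrets: 25, 50, 0, 0 → max 50
II regrets: 0, 0, 75, 25 → max 75
III regrets: 75, 0, 50, 0 → max 75
IV regrets: 0, 0, 0, 0 → max 0
Smallest max regret = 0 → IV.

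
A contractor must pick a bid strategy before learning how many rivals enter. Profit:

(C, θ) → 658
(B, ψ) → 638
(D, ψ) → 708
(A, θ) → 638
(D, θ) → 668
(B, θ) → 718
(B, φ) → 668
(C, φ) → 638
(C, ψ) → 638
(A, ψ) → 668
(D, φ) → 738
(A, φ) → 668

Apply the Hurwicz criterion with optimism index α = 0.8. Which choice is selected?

D

A: 0.8·668 + 0.2·638 = 662
B: 0.8·718 + 0.2·638 = 702
C: 0.8·658 + 0.2·638 = 654
D: 0.8·738 + 0.2·668 = 724
Highest Hurwicz score = 724 → D.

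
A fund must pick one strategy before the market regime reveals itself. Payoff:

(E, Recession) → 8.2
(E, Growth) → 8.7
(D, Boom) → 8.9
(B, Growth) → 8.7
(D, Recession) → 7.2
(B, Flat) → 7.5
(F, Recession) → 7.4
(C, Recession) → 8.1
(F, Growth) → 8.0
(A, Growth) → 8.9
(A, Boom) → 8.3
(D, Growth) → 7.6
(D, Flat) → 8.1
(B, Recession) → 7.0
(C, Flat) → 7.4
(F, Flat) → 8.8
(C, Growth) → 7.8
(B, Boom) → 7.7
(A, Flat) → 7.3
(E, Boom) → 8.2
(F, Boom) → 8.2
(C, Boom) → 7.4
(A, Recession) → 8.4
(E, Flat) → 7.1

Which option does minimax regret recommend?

Column bests: Recession=8.4, Flat=8.8, Growth=8.9, Boom=8.9.
A regrets: 0.0, 1.5, 0.0, 0.6 → max 1.5
B regrets: 1.4, 1.3, 0.2, 1.2 → max 1.4
C regrets: 0.3, 1.4, 1.1, 1.5 → max 1.5
D regrets: 1.2, 0.7, 1.3, 0.0 → max 1.3
E regrets: 0.2, 1.7, 0.2, 0.7 → max 1.7
F regrets: 1.0, 0.0, 0.9, 0.7 → max 1.0
Smallest max regret = 1.0 → F.

F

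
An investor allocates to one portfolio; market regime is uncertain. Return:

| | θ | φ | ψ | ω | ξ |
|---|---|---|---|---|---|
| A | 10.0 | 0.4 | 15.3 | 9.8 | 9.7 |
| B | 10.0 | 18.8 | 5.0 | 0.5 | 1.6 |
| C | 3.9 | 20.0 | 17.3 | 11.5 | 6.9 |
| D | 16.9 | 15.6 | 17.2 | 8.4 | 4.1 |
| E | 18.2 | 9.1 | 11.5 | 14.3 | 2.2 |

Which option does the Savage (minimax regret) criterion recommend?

D

Column bests: θ=18.2, φ=20.0, ψ=17.3, ω=14.3, ξ=9.7.
A regrets: 8.2, 19.6, 2.0, 4.5, 0.0 → max 19.6
B regrets: 8.2, 1.2, 12.3, 13.8, 8.1 → max 13.8
C regrets: 14.3, 0.0, 0.0, 2.8, 2.8 → max 14.3
D regrets: 1.3, 4.4, 0.1, 5.9, 5.6 → max 5.9
E regrets: 0.0, 10.9, 5.8, 0.0, 7.5 → max 10.9
Smallest max regret = 5.9 → D.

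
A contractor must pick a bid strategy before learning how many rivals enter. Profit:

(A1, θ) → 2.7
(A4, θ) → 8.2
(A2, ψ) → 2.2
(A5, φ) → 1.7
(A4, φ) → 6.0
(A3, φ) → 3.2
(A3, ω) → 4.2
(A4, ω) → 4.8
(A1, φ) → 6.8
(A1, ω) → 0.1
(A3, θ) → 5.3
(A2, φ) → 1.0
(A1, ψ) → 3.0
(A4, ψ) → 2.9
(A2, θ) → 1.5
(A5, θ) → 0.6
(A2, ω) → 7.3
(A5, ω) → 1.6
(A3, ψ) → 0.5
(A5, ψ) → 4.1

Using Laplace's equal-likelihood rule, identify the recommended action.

Row averages: A1=3.15, A2=3, A3=3.3, A4=5.475, A5=2
Highest average = 5.475 → A4.

A4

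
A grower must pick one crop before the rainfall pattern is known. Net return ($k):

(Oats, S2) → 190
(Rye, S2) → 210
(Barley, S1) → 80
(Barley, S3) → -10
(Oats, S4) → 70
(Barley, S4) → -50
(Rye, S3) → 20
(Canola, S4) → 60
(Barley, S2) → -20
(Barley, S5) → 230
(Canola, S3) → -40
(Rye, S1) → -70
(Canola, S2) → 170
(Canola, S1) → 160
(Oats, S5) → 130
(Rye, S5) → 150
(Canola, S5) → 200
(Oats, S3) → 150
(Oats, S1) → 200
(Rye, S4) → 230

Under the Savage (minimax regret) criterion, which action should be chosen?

Oats

Column bests: S1=200, S2=210, S3=150, S4=230, S5=230.
Barley regrets: 120, 230, 160, 280, 0 → max 280
Oats regrets: 0, 20, 0, 160, 100 → max 160
Canola regrets: 40, 40, 190, 170, 30 → max 190
Rye regrets: 270, 0, 130, 0, 80 → max 270
Smallest max regret = 160 → Oats.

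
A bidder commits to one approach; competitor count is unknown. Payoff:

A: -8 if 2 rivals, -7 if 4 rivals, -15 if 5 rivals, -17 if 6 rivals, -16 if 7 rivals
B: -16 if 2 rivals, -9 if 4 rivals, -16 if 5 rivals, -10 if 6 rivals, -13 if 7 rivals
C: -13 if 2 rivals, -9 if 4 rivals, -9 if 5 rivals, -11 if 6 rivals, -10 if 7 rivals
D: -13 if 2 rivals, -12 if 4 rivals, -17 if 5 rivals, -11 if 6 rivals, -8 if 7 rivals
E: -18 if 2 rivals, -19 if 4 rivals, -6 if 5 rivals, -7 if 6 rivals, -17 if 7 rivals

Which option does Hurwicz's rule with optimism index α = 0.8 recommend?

A: 0.8·(-7) + 0.2·(-17) = -9
B: 0.8·(-9) + 0.2·(-16) = -10.4
C: 0.8·(-9) + 0.2·(-13) = -9.8
D: 0.8·(-8) + 0.2·(-17) = -9.8
E: 0.8·(-6) + 0.2·(-19) = -8.6
Highest Hurwicz score = -8.6 → E.

E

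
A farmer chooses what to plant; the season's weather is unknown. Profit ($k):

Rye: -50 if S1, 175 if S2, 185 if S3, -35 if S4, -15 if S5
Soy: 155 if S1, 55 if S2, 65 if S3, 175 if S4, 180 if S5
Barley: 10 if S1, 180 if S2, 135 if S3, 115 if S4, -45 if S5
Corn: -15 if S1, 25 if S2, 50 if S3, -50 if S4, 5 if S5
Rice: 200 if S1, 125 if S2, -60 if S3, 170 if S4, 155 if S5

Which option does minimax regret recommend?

Soy

Column bests: S1=200, S2=180, S3=185, S4=175, S5=180.
Rye regrets: 250, 5, 0, 210, 195 → max 250
Soy regrets: 45, 125, 120, 0, 0 → max 125
Barley regrets: 190, 0, 50, 60, 225 → max 225
Corn regrets: 215, 155, 135, 225, 175 → max 225
Rice regrets: 0, 55, 245, 5, 25 → max 245
Smallest max regret = 125 → Soy.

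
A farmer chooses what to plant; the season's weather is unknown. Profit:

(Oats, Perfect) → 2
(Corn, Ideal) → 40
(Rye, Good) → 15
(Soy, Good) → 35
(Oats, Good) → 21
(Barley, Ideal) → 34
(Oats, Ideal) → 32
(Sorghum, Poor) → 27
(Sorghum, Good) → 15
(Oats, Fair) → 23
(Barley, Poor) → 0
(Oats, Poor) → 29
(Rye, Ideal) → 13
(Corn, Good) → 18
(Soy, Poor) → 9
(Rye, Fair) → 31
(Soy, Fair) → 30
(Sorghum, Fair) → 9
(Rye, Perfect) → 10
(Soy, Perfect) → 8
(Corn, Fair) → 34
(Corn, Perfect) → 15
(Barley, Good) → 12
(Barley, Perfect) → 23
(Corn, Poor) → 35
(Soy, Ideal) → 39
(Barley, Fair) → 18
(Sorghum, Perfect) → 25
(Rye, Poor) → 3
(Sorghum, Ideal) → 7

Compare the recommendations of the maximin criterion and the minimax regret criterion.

Row minima: Rye=3, Sorghum=7, Corn=15, Oats=2, Barley=0, Soy=8
Best worst-case = 15 → Corn.
Column bests: Poor=35, Fair=34, Good=35, Ideal=40, Perfect=25.
Rye regrets: 32, 3, 20, 27, 15 → max 32
Sorghum regrets: 8, 25, 20, 33, 0 → max 33
Corn regrets: 0, 0, 17, 0, 10 → max 17
Oats regrets: 6, 11, 14, 8, 23 → max 23
Barley regrets: 35, 16, 23, 6, 2 → max 35
Soy regrets: 26, 4, 0, 1, 17 → max 26
Smallest max regret = 17 → Corn.

maximin → Corn; minimax regret → Corn (agree)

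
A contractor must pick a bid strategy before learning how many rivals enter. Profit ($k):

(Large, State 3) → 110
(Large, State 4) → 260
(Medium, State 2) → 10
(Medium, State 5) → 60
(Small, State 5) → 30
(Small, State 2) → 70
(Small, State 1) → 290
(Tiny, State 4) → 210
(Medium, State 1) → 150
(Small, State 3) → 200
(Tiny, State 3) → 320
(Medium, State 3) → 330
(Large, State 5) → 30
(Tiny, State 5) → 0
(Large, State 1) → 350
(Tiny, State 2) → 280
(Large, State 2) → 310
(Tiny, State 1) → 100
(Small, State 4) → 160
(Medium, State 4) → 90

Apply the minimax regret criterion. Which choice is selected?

Large

Column bests: State 1=350, State 2=310, State 3=330, State 4=260, State 5=60.
Tiny regrets: 250, 30, 10, 50, 60 → max 250
Small regrets: 60, 240, 130, 100, 30 → max 240
Medium regrets: 200, 300, 0, 170, 0 → max 300
Large regrets: 0, 0, 220, 0, 30 → max 220
Smallest max regret = 220 → Large.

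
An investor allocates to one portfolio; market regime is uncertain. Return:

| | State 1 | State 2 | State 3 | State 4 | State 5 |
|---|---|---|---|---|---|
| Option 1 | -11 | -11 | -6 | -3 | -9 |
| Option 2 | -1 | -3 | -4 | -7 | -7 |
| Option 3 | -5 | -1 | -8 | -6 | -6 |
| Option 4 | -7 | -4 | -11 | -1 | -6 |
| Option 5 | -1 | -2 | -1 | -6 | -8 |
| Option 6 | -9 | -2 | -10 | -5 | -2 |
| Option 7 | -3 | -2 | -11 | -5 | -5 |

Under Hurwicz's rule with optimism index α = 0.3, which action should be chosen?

Option 1: 0.3·(-3) + 0.7·(-11) = -8.6
Option 2: 0.3·(-1) + 0.7·(-7) = -5.2
Option 3: 0.3·(-1) + 0.7·(-8) = -5.9
Option 4: 0.3·(-1) + 0.7·(-11) = -8
Option 5: 0.3·(-1) + 0.7·(-8) = -5.9
Option 6: 0.3·(-2) + 0.7·(-10) = -7.6
Option 7: 0.3·(-2) + 0.7·(-11) = -8.3
Highest Hurwicz score = -5.2 → Option 2.

Option 2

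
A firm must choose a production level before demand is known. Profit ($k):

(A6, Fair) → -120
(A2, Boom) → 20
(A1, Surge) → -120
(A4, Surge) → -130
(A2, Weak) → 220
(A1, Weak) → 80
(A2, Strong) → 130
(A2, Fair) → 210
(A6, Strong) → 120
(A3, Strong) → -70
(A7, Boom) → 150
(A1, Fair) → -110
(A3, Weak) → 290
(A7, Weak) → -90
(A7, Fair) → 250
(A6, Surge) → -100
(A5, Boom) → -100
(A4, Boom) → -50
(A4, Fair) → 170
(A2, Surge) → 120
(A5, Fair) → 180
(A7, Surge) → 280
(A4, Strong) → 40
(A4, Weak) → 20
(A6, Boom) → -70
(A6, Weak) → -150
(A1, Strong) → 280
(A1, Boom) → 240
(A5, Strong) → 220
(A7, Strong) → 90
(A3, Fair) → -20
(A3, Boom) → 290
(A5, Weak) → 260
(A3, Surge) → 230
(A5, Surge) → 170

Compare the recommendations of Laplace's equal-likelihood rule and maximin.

laplace → A5; maximin → A2 (disagree)

Row averages: A1=74, A2=140, A3=144, A4=10, A5=146, A6=-64, A7=136
Highest average = 146 → A5.
Row minima: A1=-120, A2=20, A3=-70, A4=-130, A5=-100, A6=-150, A7=-90
Best worst-case = 20 → A2.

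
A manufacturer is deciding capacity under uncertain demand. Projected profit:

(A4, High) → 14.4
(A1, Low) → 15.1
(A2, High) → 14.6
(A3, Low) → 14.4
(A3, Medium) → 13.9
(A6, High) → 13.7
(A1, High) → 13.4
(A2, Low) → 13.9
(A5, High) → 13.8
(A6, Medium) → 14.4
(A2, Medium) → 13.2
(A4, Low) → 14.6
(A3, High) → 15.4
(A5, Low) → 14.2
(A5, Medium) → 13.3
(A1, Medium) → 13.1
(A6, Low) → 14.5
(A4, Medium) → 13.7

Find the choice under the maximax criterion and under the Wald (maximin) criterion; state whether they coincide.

Row maxima: A1=15.1, A2=14.6, A3=15.4, A4=14.6, A5=14.2, A6=14.5
Best best-case = 15.4 → A3.
Row minima: A1=13.1, A2=13.2, A3=13.9, A4=13.7, A5=13.3, A6=13.7
Best worst-case = 13.9 → A3.

maximax → A3; maximin → A3 (agree)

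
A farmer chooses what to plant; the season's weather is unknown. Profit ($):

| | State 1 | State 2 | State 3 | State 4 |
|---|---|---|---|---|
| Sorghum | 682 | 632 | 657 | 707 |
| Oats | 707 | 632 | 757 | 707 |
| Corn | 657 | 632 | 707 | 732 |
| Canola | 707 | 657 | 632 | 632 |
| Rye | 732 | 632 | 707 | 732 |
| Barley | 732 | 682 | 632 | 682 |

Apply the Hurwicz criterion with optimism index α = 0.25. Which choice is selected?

Sorghum: 0.25·707 + 0.75·632 = 650.75
Oats: 0.25·757 + 0.75·632 = 663.25
Corn: 0.25·732 + 0.75·632 = 657
Canola: 0.25·707 + 0.75·632 = 650.75
Rye: 0.25·732 + 0.75·632 = 657
Barley: 0.25·732 + 0.75·632 = 657
Highest Hurwicz score = 663.25 → Oats.

Oats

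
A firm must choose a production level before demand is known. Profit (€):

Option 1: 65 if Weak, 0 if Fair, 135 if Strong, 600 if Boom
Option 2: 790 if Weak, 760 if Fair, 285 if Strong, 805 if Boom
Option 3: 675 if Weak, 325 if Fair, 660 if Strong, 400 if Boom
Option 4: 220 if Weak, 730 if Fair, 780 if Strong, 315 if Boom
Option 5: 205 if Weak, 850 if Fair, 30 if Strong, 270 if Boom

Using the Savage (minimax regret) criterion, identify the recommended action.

Column bests: Weak=790, Fair=850, Strong=780, Boom=805.
Option 1 regrets: 725, 850, 645, 205 → max 850
Option 2 regrets: 0, 90, 495, 0 → max 495
Option 3 regrets: 115, 525, 120, 405 → max 525
Option 4 regrets: 570, 120, 0, 490 → max 570
Option 5 regrets: 585, 0, 750, 535 → max 750
Smallest max regret = 495 → Option 2.

Option 2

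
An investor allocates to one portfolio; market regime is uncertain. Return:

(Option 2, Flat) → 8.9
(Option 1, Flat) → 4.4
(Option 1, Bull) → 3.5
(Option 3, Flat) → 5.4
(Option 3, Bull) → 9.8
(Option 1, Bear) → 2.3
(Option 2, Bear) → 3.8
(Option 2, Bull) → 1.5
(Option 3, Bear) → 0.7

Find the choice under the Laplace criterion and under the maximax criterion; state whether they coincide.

laplace → Option 3; maximax → Option 3 (agree)

Row averages: Option 1=3.4, Option 2=71/15, Option 3=5.3
Highest average = 5.3 → Option 3.
Row maxima: Option 1=4.4, Option 2=8.9, Option 3=9.8
Best best-case = 9.8 → Option 3.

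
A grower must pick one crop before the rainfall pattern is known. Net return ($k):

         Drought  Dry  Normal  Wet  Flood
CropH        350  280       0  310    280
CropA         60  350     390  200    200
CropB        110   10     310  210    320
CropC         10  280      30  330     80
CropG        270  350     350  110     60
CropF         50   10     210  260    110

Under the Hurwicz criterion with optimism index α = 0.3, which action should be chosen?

CropH: 0.3·350 + 0.7·0 = 105
CropA: 0.3·390 + 0.7·60 = 159
CropB: 0.3·320 + 0.7·10 = 103
CropC: 0.3·330 + 0.7·10 = 106
CropG: 0.3·350 + 0.7·60 = 147
CropF: 0.3·260 + 0.7·10 = 85
Highest Hurwicz score = 159 → CropA.

CropA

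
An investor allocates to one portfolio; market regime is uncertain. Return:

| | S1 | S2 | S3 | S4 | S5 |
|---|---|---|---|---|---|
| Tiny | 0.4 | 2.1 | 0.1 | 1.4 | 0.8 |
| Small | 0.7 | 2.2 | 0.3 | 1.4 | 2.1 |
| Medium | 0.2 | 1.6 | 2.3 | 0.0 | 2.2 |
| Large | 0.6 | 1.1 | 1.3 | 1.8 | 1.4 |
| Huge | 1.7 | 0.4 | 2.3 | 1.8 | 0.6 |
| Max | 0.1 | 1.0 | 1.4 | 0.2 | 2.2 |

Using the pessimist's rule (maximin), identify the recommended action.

Large

Row minima: Tiny=0.1, Small=0.3, Medium=0.0, Large=0.6, Huge=0.4, Max=0.1
Best worst-case = 0.6 → Large.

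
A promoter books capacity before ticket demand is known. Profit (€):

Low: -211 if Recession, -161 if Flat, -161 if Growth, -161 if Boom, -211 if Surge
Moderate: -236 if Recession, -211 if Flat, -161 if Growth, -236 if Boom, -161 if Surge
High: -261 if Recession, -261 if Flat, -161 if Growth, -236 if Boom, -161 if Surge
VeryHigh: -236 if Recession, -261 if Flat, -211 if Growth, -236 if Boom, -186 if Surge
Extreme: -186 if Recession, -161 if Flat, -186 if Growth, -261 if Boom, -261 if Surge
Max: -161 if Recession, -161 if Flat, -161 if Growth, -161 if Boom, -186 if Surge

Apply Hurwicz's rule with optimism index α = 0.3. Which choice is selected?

Max

Low: 0.3·(-161) + 0.7·(-211) = -196
Moderate: 0.3·(-161) + 0.7·(-236) = -213.5
High: 0.3·(-161) + 0.7·(-261) = -231
VeryHigh: 0.3·(-186) + 0.7·(-261) = -238.5
Extreme: 0.3·(-161) + 0.7·(-261) = -231
Max: 0.3·(-161) + 0.7·(-186) = -178.5
Highest Hurwicz score = -178.5 → Max.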